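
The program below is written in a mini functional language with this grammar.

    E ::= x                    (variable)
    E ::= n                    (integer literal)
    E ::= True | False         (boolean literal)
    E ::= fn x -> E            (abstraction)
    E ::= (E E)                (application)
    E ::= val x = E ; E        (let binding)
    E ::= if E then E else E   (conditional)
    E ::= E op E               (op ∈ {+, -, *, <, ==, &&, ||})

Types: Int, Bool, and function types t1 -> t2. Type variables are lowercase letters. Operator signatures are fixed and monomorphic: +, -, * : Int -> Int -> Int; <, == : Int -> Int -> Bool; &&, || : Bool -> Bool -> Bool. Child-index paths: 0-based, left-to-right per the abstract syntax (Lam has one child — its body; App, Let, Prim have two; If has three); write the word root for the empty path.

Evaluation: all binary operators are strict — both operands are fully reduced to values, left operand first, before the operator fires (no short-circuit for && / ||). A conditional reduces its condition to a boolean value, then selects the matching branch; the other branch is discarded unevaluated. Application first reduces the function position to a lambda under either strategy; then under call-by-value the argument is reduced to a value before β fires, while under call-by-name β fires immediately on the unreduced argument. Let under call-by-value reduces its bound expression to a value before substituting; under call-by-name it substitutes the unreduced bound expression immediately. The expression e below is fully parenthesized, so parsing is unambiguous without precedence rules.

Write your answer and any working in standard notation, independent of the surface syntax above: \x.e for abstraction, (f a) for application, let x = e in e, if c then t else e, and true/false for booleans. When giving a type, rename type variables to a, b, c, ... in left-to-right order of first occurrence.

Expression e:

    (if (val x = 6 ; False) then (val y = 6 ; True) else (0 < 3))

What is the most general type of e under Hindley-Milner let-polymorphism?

Derivation:
let x : Int
  unify Bool ~ Bool
let y : Int
  unify Int ~ Int
  unify Int ~ Int
  unify Bool ~ Bool

Answer: Bool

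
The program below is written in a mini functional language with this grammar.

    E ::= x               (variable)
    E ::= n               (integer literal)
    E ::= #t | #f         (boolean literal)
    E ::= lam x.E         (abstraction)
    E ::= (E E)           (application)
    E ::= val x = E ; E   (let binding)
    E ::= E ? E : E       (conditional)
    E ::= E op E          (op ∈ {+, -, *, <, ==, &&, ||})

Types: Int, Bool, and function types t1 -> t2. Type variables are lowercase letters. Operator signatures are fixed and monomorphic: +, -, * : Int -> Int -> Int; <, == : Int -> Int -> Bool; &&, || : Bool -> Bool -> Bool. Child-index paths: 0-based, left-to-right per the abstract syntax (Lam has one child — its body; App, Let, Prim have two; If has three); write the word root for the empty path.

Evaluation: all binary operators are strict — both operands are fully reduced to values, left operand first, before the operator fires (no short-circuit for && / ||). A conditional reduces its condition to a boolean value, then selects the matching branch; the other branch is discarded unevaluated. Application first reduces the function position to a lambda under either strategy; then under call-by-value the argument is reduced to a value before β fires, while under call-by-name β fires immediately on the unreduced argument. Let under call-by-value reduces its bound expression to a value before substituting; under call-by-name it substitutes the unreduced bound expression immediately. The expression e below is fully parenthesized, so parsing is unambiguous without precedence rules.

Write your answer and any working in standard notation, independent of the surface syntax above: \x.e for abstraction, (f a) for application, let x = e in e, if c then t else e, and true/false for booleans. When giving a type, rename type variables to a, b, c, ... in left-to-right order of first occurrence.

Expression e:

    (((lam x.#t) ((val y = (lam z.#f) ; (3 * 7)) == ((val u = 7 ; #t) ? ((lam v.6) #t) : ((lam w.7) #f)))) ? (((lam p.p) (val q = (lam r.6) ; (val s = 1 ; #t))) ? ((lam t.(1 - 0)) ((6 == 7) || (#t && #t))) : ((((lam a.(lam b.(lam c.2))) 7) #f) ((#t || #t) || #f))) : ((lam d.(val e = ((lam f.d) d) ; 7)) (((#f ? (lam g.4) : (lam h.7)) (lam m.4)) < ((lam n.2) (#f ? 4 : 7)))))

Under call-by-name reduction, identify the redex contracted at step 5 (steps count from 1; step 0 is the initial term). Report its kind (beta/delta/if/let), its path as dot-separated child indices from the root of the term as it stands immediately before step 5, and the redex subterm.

Answer: let at 0 : (let s = 1 in true)

Working:
step 0: (if ((\x.true) ((let y = (\z.false) in (3 * 7)) == (if (let u = 7 in true) then ((\v.6) true) else ((\w.7) false)))) then (if ((\p.p) (let q = (\r.6) in (let s = 1 in true))) then ((\t.(1 - 0)) ((6 == 7) || (true && true))) else ((((\a.(\b.(\c.2))) 7) false) ((true || true) || false))) else ((\d.(let e = ((\f.d) d) in 7)) (((if false then (\g.4) else (\h.7)) (\m.4)) < ((\n.2) (if false then 4 else 7)))))
step 1: [beta@0] (if true then (if ((\p.p) (let q = (\r.6) in (let s = 1 in true))) then ((\t.(1 - 0)) ((6 == 7) || (true && true))) else ((((\a.(\b.(\c.2))) 7) false) ((true || true) || false))) else ((\d.(let e = ((\f.d) d) in 7)) (((if false then (\g.4) else (\h.7)) (\m.4)) < ((\n.2) (if false then 4 else 7)))))
step 2: [if@root] (if ((\p.p) (let q = (\r.6) in (let s = 1 in true))) then ((\t.(1 - 0)) ((6 == 7) || (true && true))) else ((((\a.(\b.(\c.2))) 7) false) ((true || true) || false)))
step 3: [beta@0] (if (let q = (\r.6) in (let s = 1 in true)) then ((\t.(1 - 0)) ((6 == 7) || (true && true))) else ((((\a.(\b.(\c.2))) 7) false) ((true || true) || false)))
step 4: [let@0] (if (let s = 1 in true) then ((\t.(1 - 0)) ((6 == 7) || (true && true))) else ((((\a.(\b.(\c.2))) 7) false) ((true || true) || false)))
step 5: [let@0] (if true then ((\t.(1 - 0)) ((6 == 7) || (true && true))) else ((((\a.(\b.(\c.2))) 7) false) ((true || true) || false)))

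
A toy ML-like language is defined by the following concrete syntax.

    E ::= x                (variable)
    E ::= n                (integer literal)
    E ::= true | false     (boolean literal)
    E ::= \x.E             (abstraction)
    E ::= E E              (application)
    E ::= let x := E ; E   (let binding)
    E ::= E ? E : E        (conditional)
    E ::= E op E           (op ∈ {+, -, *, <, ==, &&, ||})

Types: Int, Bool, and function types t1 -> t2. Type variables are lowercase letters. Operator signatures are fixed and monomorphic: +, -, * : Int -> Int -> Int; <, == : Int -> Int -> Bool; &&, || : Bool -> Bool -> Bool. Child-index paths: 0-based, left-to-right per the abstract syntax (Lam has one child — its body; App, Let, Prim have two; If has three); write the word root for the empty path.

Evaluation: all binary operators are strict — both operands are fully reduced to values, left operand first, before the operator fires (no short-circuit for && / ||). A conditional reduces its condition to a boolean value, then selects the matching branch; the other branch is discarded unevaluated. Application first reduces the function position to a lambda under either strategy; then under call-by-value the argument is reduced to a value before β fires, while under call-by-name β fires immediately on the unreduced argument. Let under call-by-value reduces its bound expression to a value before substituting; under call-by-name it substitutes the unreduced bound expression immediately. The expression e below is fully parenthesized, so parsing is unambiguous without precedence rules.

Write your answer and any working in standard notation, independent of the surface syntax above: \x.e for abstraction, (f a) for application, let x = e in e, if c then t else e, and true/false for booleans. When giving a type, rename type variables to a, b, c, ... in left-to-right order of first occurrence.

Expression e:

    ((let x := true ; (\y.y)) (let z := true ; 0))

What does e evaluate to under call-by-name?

Trace:
step 0: ((let x = true in (\y.y)) (let z = true in 0))
step 1: [let@0] ((\y.y) (let z = true in 0))
step 2: [beta@root] (let z = true in 0)
step 3: [let@root] 0

Answer: 0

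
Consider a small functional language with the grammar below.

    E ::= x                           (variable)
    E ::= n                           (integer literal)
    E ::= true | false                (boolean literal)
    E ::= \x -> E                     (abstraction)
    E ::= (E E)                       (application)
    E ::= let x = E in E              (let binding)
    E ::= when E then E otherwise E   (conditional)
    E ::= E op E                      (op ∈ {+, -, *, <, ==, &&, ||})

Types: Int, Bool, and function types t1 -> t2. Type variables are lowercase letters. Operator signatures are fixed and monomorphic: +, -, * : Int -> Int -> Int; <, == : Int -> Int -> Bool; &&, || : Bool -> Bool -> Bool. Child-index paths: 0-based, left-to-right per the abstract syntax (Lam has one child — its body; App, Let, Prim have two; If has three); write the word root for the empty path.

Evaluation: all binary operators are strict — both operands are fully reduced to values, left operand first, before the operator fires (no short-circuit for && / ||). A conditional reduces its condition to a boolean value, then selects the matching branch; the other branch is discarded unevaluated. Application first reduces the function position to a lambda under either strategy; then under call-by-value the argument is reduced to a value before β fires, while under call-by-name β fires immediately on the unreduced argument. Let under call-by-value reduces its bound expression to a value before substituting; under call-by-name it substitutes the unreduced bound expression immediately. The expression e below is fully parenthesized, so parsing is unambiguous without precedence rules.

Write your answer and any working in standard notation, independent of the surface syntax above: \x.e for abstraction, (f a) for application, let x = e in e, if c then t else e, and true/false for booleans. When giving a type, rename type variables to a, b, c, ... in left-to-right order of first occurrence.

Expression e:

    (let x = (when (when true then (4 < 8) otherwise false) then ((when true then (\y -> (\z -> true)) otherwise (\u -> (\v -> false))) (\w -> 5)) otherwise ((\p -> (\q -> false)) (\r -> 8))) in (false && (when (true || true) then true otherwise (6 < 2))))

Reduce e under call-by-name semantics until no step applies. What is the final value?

Answer: false

Derivation:
step 0: (let x = (if (if true then (4 < 8) else false) then ((if true then (\y.(\z.true)) else (\u.(\v.false))) (\w.5)) else ((\p.(\q.false)) (\r.8))) in (false && (if (true || true) then true else (6 < 2))))
step 1: [let@root] (false && (if (true || true) then true else (6 < 2)))
step 2: [delta@1.0] (false && (if true then true else (6 < 2)))
step 3: [if@1] (false && true)
step 4: [delta@root] false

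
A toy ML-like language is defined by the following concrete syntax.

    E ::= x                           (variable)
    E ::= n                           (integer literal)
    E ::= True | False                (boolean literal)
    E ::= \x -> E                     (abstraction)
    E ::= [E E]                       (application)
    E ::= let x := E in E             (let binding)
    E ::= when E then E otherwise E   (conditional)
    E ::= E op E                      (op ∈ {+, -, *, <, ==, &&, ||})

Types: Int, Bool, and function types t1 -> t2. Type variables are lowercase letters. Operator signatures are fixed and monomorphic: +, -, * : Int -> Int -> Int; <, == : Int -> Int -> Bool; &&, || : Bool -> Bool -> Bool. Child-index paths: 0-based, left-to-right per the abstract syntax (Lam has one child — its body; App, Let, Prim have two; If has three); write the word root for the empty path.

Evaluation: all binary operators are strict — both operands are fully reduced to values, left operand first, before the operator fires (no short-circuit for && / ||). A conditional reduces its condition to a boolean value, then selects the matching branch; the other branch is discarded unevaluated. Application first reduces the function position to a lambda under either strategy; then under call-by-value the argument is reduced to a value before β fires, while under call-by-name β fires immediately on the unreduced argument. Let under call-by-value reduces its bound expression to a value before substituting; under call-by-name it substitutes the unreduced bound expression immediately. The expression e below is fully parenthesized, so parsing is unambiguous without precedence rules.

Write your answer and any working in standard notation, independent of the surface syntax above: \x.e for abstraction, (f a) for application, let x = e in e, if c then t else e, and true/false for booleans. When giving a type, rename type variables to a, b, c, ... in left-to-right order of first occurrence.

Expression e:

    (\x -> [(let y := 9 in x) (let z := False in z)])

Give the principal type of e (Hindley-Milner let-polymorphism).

Answer: (Bool -> a) -> a

Working:
let y : Int
x : a
let z : Bool
z : Bool
  unify a ~ Bool -> b
_ _ : b
\x._ : (Bool -> b) -> b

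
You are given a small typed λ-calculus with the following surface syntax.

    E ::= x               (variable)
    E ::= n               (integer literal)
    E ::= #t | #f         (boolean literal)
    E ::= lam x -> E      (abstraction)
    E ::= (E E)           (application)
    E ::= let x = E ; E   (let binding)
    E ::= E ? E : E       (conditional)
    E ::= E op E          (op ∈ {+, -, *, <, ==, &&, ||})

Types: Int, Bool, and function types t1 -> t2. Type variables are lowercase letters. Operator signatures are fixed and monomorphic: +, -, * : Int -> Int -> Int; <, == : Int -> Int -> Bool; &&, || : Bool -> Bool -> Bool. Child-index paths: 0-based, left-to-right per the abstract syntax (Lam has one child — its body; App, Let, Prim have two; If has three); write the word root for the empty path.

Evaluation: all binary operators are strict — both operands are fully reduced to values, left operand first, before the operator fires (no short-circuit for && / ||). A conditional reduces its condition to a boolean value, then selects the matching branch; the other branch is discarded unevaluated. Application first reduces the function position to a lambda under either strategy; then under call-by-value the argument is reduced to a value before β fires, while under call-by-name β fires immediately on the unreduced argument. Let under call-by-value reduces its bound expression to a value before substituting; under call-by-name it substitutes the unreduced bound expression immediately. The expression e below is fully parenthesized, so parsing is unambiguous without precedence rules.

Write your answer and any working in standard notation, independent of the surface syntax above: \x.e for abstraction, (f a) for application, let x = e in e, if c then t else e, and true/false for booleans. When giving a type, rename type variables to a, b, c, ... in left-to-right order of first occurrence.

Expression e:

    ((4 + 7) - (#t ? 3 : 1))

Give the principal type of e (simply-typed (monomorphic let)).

Answer: Int

Derivation:
  unify Int ~ Int
  unify Int ~ Int
  unify Int ~ Int
  unify Bool ~ Bool
  unify Int ~ Int
  unify Int ~ Int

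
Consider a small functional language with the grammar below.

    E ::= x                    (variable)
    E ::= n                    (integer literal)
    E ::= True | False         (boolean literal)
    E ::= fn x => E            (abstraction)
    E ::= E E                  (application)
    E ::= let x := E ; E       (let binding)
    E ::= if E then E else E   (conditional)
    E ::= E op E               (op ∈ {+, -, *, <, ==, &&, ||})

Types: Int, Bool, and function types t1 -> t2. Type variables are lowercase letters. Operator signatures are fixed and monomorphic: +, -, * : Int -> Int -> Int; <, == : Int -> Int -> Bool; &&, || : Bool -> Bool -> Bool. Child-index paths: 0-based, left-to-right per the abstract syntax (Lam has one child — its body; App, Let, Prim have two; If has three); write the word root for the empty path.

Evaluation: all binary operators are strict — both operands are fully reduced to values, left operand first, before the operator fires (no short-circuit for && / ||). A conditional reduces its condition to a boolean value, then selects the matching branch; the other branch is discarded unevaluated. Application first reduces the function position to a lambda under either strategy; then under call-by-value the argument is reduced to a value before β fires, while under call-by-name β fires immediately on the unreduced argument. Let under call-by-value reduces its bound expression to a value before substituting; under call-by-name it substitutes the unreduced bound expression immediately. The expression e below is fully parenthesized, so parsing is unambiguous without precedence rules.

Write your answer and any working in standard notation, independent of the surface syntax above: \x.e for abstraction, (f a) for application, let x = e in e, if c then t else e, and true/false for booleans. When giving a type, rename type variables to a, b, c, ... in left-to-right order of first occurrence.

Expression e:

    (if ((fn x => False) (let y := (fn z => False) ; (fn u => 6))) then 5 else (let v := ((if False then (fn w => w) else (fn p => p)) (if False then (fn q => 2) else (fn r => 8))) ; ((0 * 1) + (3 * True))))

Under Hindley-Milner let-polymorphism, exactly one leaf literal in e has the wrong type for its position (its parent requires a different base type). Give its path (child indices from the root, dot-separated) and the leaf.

Working:
\x._ : a -> Bool
\z._ : b -> Bool
let y : forall. b -> Bool
\u._ : c -> Int
  unify a -> Bool ~ (c -> Int) -> d
  unify a ~ c -> Int
  unify Bool ~ d
_ _ : Bool
  unify Bool ~ Bool
  unify Bool ~ Bool
w : e
\w._ : e -> e
p : f
\p._ : f -> f
  unify e -> e ~ f -> f
  unify e ~ f
  unify f ~ f
  unify Bool ~ Bool
\q._ : g -> Int
\r._ : h -> Int
  unify g -> Int ~ h -> Int
  unify g ~ h
  unify Int ~ Int
  unify f -> f ~ (h -> Int) -> i
  unify f ~ h -> Int
  unify h -> Int ~ i
_ _ : h -> Int
let v : forall. h -> Int
  unify Int ~ Int
  unify Int ~ Int
  unify Int ~ Int
  unify Int ~ Int
  unify Bool ~ Int
  FAIL: mismatch Bool ~ Int

Answer: 2.1.1.1 : true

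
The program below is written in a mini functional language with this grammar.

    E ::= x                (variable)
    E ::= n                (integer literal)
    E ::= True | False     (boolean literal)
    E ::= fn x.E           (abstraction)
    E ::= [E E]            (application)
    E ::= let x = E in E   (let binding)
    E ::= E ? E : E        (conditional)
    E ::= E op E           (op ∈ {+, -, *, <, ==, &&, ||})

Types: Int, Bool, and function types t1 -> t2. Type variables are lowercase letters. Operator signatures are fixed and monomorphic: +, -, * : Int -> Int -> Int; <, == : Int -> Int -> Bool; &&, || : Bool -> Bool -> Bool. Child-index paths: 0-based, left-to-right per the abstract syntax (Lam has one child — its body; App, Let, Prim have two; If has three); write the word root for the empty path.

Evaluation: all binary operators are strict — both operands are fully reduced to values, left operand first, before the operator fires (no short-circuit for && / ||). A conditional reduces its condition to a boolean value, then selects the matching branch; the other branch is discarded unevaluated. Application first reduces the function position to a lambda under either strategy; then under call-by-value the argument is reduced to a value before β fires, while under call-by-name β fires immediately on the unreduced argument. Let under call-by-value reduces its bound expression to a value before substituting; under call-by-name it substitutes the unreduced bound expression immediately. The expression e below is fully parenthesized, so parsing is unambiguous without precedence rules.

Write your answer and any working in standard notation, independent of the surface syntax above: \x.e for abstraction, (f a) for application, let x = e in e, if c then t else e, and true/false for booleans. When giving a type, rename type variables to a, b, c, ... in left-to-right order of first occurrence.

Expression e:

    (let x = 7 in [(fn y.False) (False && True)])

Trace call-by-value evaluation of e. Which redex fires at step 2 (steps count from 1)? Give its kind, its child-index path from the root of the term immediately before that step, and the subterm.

Answer: delta at 1 : (false && true)

Trace:
step 0: (let x = 7 in ((\y.false) (false && true)))
step 1: [let@root] ((\y.false) (false && true))
step 2: [delta@1] ((\y.false) false)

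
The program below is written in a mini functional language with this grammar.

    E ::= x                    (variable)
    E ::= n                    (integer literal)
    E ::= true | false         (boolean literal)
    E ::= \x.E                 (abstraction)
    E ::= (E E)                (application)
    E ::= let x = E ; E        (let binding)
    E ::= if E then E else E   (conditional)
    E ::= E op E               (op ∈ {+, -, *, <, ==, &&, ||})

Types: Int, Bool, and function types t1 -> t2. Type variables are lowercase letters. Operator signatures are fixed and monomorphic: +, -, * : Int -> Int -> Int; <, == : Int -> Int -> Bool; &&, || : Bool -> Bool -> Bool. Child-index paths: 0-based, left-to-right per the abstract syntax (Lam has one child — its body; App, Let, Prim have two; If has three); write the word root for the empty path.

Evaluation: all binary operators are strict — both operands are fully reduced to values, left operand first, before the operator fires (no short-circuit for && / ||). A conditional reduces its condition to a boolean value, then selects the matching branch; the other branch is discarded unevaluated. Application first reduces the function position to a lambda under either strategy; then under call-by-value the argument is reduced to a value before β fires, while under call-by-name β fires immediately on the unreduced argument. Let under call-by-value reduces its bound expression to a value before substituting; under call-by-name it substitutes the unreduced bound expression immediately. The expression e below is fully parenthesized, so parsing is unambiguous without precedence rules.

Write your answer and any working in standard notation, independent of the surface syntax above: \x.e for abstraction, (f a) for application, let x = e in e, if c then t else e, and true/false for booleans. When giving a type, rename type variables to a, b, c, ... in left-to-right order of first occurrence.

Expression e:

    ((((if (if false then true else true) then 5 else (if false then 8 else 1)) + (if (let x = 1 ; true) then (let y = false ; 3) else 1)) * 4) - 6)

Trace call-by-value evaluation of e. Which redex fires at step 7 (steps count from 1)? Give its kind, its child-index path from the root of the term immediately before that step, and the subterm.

Derivation:
step 0: ((((if (if false then true else true) then 5 else (if false then 8 else 1)) + (if (let x = 1 in true) then (let y = false in 3) else 1)) * 4) - 6)
step 1: [if@0.0.0.0] ((((if true then 5 else (if false then 8 else 1)) + (if (let x = 1 in true) then (let y = false in 3) else 1)) * 4) - 6)
step 2: [if@0.0.0] (((5 + (if (let x = 1 in true) then (let y = false in 3) else 1)) * 4) - 6)
step 3: [let@0.0.1.0] (((5 + (if true then (let y = false in 3) else 1)) * 4) - 6)
step 4: [if@0.0.1] (((5 + (let y = false in 3)) * 4) - 6)
step 5: [let@0.0.1] (((5 + 3) * 4) - 6)
step 6: [delta@0.0] ((8 * 4) - 6)
step 7: [delta@0] (32 - 6)

Answer: delta at 0 : (8 * 4)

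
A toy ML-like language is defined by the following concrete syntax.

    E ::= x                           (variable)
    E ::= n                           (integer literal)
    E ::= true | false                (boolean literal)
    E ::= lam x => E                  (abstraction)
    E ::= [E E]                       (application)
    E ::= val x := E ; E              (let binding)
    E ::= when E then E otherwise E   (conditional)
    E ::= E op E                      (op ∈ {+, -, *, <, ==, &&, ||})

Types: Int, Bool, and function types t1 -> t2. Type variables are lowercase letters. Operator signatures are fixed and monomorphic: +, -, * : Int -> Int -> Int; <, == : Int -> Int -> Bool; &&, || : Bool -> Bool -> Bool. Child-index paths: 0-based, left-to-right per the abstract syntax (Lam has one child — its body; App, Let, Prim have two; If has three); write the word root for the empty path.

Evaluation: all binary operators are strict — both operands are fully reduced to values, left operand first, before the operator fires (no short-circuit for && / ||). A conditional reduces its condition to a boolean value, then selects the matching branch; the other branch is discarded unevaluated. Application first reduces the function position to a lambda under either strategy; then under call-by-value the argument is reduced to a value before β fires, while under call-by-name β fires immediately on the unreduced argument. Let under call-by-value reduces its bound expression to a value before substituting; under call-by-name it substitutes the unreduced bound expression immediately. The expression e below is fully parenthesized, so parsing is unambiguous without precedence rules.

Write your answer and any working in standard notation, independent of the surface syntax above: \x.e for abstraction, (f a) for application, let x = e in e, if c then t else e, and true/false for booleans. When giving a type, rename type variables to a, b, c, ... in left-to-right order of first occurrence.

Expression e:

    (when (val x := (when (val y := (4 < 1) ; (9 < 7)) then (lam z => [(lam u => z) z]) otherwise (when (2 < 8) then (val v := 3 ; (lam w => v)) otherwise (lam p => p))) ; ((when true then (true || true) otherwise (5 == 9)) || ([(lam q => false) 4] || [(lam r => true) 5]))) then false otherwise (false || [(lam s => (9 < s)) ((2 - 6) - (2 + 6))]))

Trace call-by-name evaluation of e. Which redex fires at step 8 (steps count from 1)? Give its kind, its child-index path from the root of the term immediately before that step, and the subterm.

Working:
step 0: (if (let x = (if (let y = (4 < 1) in (9 < 7)) then (\z.((\u.z) z)) else (if (2 < 8) then (let v = 3 in (\w.v)) else (\p.p))) in ((if true then (true || true) else (5 == 9)) || (((\q.false) 4) || ((\r.true) 5)))) then false else (false || ((\s.(9 < s)) ((2 - 6) - (2 + 6)))))
step 1: [let@0] (if ((if true then (true || true) else (5 == 9)) || (((\q.false) 4) || ((\r.true) 5))) then false else (false || ((\s.(9 < s)) ((2 - 6) - (2 + 6)))))
step 2: [if@0.0] (if ((true || true) || (((\q.false) 4) || ((\r.true) 5))) then false else (false || ((\s.(9 < s)) ((2 - 6) - (2 + 6)))))
step 3: [delta@0.0] (if (true || (((\q.false) 4) || ((\r.true) 5))) then false else (false || ((\s.(9 < s)) ((2 - 6) - (2 + 6)))))
step 4: [beta@0.1.0] (if (true || (false || ((\r.true) 5))) then false else (false || ((\s.(9 < s)) ((2 - 6) - (2 + 6)))))
step 5: [beta@0.1.1] (if (true || (false || true)) then false else (false || ((\s.(9 < s)) ((2 - 6) - (2 + 6)))))
step 6: [delta@0.1] (if (true || true) then false else (false || ((\s.(9 < s)) ((2 - 6) - (2 + 6)))))
step 7: [delta@0] (if true then false else (false || ((\s.(9 < s)) ((2 - 6) - (2 + 6)))))
step 8: [if@root] false

Answer: if at root : (if true then false else (false || ((\s.(9 < s)) ((2 - 6) - (2 + 6)))))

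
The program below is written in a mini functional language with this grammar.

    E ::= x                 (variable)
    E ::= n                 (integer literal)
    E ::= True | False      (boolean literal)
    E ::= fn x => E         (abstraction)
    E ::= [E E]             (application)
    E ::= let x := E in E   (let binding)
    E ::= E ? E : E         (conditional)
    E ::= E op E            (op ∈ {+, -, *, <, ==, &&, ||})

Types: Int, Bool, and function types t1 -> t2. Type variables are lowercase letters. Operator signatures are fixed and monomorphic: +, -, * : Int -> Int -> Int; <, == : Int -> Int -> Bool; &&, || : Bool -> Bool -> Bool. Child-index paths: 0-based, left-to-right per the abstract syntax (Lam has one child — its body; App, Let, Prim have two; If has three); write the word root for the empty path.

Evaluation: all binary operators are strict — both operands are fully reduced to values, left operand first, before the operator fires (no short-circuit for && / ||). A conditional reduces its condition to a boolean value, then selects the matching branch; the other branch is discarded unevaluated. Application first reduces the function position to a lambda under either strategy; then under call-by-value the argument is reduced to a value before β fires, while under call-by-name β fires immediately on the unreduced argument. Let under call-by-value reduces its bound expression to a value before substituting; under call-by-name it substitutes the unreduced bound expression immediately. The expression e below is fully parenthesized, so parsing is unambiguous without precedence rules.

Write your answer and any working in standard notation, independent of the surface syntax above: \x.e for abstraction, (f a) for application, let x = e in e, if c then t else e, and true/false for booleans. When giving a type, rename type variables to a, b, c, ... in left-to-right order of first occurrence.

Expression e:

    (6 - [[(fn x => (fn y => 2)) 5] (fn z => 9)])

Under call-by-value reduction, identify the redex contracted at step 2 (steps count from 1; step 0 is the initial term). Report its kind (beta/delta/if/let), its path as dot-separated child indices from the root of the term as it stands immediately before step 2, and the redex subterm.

Working:
step 0: (6 - (((\x.(\y.2)) 5) (\z.9)))
step 1: [beta@1.0] (6 - ((\y.2) (\z.9)))
step 2: [beta@1] (6 - 2)

Answer: beta at 1 : ((\y.2) (\z.9))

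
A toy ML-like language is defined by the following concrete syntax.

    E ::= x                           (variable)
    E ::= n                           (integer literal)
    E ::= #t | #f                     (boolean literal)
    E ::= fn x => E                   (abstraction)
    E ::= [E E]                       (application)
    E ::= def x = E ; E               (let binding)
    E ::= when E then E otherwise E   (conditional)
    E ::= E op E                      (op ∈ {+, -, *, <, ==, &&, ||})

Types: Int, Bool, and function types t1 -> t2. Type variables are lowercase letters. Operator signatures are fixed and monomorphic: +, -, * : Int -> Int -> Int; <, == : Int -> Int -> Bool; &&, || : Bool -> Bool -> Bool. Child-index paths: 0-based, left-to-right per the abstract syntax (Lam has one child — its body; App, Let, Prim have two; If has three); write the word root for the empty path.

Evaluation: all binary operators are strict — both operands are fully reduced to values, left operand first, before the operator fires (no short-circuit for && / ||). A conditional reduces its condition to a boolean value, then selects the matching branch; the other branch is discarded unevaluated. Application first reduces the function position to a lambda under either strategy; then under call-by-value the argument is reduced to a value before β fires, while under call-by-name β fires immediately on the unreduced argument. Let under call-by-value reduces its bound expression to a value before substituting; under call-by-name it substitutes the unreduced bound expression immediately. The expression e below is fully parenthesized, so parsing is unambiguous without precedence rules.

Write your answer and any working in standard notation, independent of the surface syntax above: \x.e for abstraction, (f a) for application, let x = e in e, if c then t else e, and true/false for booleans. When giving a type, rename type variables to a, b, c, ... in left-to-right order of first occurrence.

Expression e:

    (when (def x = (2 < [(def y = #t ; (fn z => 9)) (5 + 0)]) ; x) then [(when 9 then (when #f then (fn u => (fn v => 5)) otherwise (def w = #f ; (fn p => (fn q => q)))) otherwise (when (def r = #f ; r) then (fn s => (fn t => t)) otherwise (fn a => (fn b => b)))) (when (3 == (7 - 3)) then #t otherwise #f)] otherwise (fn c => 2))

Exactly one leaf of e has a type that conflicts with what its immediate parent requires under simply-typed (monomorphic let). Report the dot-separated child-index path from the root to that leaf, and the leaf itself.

Answer: 1.0.0 : 9

Trace:
  unify Int ~ Int
let y : Bool
\z._ : a -> Int
  unify Int ~ Int
  unify Int ~ Int
  unify a -> Int ~ Int -> b
  unify a ~ Int
  unify Int ~ b
_ _ : Int
  unify Int ~ Int
let x : Bool
x : Bool
  unify Bool ~ Bool
  unify Int ~ Bool
  FAIL: mismatch Int ~ Bool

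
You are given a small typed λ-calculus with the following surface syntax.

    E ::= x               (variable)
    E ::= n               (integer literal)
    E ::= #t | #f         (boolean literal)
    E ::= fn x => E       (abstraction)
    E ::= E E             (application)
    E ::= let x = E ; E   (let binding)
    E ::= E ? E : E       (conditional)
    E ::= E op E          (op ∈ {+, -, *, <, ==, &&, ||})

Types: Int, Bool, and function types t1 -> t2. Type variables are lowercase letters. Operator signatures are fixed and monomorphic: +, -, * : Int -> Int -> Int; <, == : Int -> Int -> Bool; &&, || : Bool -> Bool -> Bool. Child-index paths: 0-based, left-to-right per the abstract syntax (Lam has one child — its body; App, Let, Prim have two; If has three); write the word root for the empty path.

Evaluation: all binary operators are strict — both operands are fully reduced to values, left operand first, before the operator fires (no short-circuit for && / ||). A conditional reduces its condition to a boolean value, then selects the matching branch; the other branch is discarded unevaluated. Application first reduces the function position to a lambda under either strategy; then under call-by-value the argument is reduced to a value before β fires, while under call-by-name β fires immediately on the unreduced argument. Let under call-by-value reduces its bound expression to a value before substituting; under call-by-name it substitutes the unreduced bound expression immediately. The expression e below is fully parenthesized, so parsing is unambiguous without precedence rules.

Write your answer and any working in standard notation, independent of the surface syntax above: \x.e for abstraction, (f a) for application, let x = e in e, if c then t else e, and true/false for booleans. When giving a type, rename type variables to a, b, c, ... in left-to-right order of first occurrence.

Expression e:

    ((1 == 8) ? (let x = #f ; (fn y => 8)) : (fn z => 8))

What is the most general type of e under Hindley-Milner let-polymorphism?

Working:
  unify Int ~ Int
  unify Int ~ Int
  unify Bool ~ Bool
let x : Bool
\y._ : a -> Int
\z._ : b -> Int
  unify a -> Int ~ b -> Int
  unify a ~ b
  unify Int ~ Int

Answer: a -> Int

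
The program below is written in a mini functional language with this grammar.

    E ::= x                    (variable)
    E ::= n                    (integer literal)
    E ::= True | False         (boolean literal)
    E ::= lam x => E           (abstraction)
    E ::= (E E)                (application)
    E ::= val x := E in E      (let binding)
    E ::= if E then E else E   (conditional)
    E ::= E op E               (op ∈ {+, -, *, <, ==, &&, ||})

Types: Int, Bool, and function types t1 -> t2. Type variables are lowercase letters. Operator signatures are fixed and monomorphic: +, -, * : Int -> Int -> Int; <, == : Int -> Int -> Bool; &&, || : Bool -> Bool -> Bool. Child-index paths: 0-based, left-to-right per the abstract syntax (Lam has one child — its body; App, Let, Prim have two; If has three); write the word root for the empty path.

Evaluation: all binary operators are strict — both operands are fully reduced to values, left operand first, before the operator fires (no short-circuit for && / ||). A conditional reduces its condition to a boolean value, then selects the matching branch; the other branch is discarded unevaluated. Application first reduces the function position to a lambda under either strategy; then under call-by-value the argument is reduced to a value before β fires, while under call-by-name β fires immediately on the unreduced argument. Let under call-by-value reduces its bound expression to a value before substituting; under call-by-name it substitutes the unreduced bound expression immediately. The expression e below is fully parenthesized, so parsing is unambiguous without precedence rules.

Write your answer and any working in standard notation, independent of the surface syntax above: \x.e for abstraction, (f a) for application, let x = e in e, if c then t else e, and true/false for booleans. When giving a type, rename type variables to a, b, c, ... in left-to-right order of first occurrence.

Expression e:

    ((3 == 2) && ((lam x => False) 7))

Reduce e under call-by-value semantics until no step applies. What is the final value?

Answer: false

Working:
step 0: ((3 == 2) && ((\x.false) 7))
step 1: [delta@0] (false && ((\x.false) 7))
step 2: [beta@1] (false && false)
step 3: [delta@root] false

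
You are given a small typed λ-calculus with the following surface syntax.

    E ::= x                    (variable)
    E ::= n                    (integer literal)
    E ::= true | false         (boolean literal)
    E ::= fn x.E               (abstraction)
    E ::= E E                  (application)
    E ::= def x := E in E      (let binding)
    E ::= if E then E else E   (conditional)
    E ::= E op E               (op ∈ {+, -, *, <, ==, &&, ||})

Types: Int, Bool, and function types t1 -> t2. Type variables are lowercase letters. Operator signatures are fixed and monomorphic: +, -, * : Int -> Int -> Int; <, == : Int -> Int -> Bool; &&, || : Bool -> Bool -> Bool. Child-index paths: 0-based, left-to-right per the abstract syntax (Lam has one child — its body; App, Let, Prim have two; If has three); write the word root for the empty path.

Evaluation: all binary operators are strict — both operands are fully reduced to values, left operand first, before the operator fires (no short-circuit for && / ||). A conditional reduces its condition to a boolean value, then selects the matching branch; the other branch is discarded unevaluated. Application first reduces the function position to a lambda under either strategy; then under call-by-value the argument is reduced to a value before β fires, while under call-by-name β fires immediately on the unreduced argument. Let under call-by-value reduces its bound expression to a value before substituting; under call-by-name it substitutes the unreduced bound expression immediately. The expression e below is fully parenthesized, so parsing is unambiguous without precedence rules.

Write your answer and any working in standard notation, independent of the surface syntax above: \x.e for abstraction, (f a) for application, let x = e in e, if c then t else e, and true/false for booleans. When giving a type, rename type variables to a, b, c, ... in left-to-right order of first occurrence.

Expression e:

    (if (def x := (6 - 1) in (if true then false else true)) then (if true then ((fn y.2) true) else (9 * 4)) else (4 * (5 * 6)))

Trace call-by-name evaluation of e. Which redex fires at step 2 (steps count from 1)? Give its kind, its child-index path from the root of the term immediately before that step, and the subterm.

Working:
step 0: (if (let x = (6 - 1) in (if true then false else true)) then (if true then ((\y.2) true) else (9 * 4)) else (4 * (5 * 6)))
step 1: [let@0] (if (if true then false else true) then (if true then ((\y.2) true) else (9 * 4)) else (4 * (5 * 6)))
step 2: [if@0] (if false then (if true then ((\y.2) true) else (9 * 4)) else (4 * (5 * 6)))

Answer: if at 0 : (if true then false else true)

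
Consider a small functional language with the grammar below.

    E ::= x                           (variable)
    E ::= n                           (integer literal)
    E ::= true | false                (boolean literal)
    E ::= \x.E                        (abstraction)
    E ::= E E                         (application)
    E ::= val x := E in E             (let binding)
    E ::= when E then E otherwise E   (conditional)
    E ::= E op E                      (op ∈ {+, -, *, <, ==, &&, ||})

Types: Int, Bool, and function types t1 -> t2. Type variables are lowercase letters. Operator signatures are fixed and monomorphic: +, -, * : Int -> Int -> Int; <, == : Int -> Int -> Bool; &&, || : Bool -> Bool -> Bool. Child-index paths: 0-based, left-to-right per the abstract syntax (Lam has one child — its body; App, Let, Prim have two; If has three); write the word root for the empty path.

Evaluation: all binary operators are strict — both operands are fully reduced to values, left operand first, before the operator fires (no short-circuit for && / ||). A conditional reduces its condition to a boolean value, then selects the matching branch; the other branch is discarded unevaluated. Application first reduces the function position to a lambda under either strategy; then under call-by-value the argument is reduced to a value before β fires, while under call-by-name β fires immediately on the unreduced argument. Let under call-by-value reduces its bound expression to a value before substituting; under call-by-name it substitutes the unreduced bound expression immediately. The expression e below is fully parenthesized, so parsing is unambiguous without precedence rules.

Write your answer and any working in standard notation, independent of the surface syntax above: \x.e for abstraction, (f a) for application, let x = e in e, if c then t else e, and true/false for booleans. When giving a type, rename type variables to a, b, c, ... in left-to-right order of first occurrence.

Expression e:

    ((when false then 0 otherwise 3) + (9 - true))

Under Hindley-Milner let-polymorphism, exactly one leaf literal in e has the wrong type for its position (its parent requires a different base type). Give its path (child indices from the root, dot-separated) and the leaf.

Trace:
  unify Bool ~ Bool
  unify Int ~ Int
  unify Int ~ Int
  unify Int ~ Int
  unify Bool ~ Int
  FAIL: mismatch Bool ~ Int

Answer: 1.1 : true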